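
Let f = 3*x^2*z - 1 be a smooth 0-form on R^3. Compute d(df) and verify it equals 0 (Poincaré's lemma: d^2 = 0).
d(df) = 0

Step 1: df = sum_i (∂f/∂x_i) dx_i = (6*x*z) dx + (0) dy + (3*x^2) dz.
Step 2: Apply d again. Using the 1-form formula, the coefficient of dx ∧ dy in d(df) is ∂^2 f/∂x ∂y - ∂^2 f/∂y ∂x = (0) - (0) = 0 (equality of mixed partials for smooth f).
Similarly for dx ∧ dz and dy ∧ dz — all coefficients vanish. So d(df) = 0.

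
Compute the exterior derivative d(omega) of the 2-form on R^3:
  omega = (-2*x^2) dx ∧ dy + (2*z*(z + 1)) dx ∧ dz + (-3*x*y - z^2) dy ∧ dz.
d(omega) = (-3*y) dx ∧ dy ∧ dz

For a 2-form omega = sum_{i<j} g_{ij} dx_i ∧ dx_j, the exterior derivative is
  d(omega) = sum_{i<j} d(g_{ij}) ∧ dx_i ∧ dx_j = sum_{i<j, k} (∂g_{ij}/∂x_k) dx_k ∧ dx_i ∧ dx_j.
Expand each term, using dx_k ∧ dx_i ∧ dx_j = sgn(permutation) dx_{(a)} ∧ dx_{(b)} ∧ dx_{(c)} with (a < b < c) sorted:
  d(-3*x*y - z^2) includes (∂/∂x)(-3*x*y - z^2) dx = (-3*y) dx, which multiplied by dy ∧ dz gives (-3*y) dx ∧ dy ∧ dz
Collecting like 3-forms: d(omega) = (-3*y) dx ∧ dy ∧ dz.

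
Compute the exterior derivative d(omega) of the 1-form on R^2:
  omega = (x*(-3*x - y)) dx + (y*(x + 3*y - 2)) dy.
d(omega) = (x + y) dx ∧ dy

For a 1-form omega = sum_i f_i dx_i, the exterior derivative is
  d(omega) = sum_{i < j} (∂f_j/∂x_i - ∂f_i/∂x_j) dx_i ∧ dx_j.
  coefficient of dx ∧ dy: ∂f_2/∂x - ∂f_1/∂y = ∂(y*(x + 3*y - 2))/∂x - ∂(x*(-3*x - y))/∂y = x + y
Assembling: d(omega) = (x + y) dx ∧ dy.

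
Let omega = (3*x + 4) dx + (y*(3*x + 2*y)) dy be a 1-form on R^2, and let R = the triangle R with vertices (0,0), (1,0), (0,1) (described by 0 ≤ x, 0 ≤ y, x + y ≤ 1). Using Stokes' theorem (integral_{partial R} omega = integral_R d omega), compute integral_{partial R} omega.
integral_(partial R) omega = 1/2

Stokes: integral_partial_R omega = integral_R d omega with d omega = (∂Q/∂x - ∂P/∂y) dx ∧ dy.
  ∂Q/∂x = 3*y
  ∂P/∂y = 0
  integrand = ∂Q/∂x - ∂P/∂y = 3*y.
Integrating over R: integral_0^1 integral_0^{1-x} (3*y) dy dx = 1/2.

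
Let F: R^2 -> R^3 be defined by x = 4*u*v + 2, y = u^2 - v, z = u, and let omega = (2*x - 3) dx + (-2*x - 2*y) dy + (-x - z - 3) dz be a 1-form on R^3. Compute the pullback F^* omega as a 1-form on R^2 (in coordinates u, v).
F^* omega = (-4*u^3 - 16*u^2*v + 32*u*v^2 - 9*u + 4*v - 5) du + (32*u^2*v + 2*u^2 + 8*u*v + 4*u - 2*v + 4) dv

Using F^*(f dg) = (f ∘ F) d(g ∘ F), substitute each coordinate x_i by F_i(u, v) in f_i, and replace dx_i by d F_i = (∂F_i/∂u) du + (∂F_i/∂v) dv.
  For the x component: f_1(F) = 8*u*v + 1; d F_1 = (4*v) du + (4*u) dv
  For the y component: f_2(F) = -2*u^2 - 8*u*v + 2*v - 4; d F_2 = (2*u) du + (-1) dv
  For the z component: f_3(F) = -4*u*v - u - 5; d F_3 = (1) du + (0) dv
Combining and collecting du, dv coefficients:
  coeff of du: -4*u^3 - 16*u^2*v + 32*u*v^2 - 9*u + 4*v - 5
  coeff of dv: 32*u^2*v + 2*u^2 + 8*u*v + 4*u - 2*v + 4
F^* omega = (-4*u^3 - 16*u^2*v + 32*u*v^2 - 9*u + 4*v - 5) du + (32*u^2*v + 2*u^2 + 8*u*v + 4*u - 2*v + 4) dv.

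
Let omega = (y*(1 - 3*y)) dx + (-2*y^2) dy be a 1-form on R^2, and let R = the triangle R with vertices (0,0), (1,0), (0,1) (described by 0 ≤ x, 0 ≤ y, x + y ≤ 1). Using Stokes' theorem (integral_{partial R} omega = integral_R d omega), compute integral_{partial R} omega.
integral_(partial R) omega = 1/2

Stokes: integral_partial_R omega = integral_R d omega with d omega = (∂Q/∂x - ∂P/∂y) dx ∧ dy.
  ∂Q/∂x = 0
  ∂P/∂y = 1 - 6*y
  integrand = ∂Q/∂x - ∂P/∂y = 6*y - 1.
Integrating over R: integral_0^1 integral_0^{1-x} (6*y - 1) dy dx = 1/2.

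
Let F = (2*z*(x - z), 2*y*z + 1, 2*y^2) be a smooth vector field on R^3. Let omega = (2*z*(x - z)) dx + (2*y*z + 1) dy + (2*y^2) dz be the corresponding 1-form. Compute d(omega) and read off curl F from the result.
d(omega) = (2*y) dy ∧ dz + (2*x - 4*z) dz ∧ dx + (0) dx ∧ dy; curl F = (2*y, 2*x - 4*z, 0)

d omega = sum_{i<j} (∂f_j/∂x_i - ∂f_i/∂x_j) dx_i ∧ dx_j. Under the identification (dy ∧ dz, dz ∧ dx, dx ∧ dy) ↔ (e_x, e_y, e_z), the coefficients are exactly the components of curl F. Compute:
  ∂R/∂y - ∂Q/∂z = (4*y) - (2*y) = 2*y
  ∂P/∂z - ∂R/∂x = (2*x - 4*z) - (0) = 2*x - 4*z
  ∂Q/∂x - ∂P/∂y = (0) - (0) = 0.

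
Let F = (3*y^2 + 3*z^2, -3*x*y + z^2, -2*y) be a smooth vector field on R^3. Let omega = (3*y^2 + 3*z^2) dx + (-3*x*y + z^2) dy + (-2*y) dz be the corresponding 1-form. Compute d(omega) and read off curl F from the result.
d(omega) = (-2*z - 2) dy ∧ dz + (6*z) dz ∧ dx + (-9*y) dx ∧ dy; curl F = (-2*z - 2, 6*z, -9*y)

d omega = sum_{i<j} (∂f_j/∂x_i - ∂f_i/∂x_j) dx_i ∧ dx_j. Under the identification (dy ∧ dz, dz ∧ dx, dx ∧ dy) ↔ (e_x, e_y, e_z), the coefficients are exactly the components of curl F. Compute:
  ∂R/∂y - ∂Q/∂z = (-2) - (2*z) = -2*z - 2
  ∂P/∂z - ∂R/∂x = (6*z) - (0) = 6*z
  ∂Q/∂x - ∂P/∂y = (-3*y) - (6*y) = -9*y.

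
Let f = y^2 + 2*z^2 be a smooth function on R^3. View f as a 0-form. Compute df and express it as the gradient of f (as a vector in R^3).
df = (0) dx + (2*y) dy + (4*z) dz; grad f = (0, 2*y, 4*z)

For a 0-form f, d f = (∂f/∂x) dx + (∂f/∂y) dy + (∂f/∂z) dz. The components of the vector representation are exactly the entries of grad f in Cartesian coordinates:
  ∂f/∂x = 0
  ∂f/∂y = 2*y
  ∂f/∂z = 4*z.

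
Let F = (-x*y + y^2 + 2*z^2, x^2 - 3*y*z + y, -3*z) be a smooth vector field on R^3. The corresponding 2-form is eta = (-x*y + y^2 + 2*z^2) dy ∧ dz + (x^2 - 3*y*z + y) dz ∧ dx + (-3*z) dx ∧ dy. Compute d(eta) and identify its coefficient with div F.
d(eta) = (-y - 3*z - 2) dx ∧ dy ∧ dz; div F = -y - 3*z - 2

For a 2-form in R^3 of the form above, applying d gives a 3-form with coefficient ∂P/∂x + ∂Q/∂y + ∂R/∂z:
  ∂P/∂x = -y
  ∂Q/∂y = 1 - 3*z
  ∂R/∂z = -3
Sum = -y - 3*z - 2, which is exactly div F.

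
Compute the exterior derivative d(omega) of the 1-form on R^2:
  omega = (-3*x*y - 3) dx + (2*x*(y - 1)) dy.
d(omega) = (3*x + 2*y - 2) dx ∧ dy

For a 1-form omega = sum_i f_i dx_i, the exterior derivative is
  d(omega) = sum_{i < j} (∂f_j/∂x_i - ∂f_i/∂x_j) dx_i ∧ dx_j.
  coefficient of dx ∧ dy: ∂f_2/∂x - ∂f_1/∂y = ∂(2*x*(y - 1))/∂x - ∂(-3*x*y - 3)/∂y = 3*x + 2*y - 2
Assembling: d(omega) = (3*x + 2*y - 2) dx ∧ dy.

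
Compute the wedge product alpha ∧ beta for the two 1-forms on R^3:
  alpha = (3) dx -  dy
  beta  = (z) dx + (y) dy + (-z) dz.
alpha ∧ beta = (3*y + z) dx ∧ dy + (-3*z) dx ∧ dz + (z) dy ∧ dz

Distribute the wedge, using dx_i ∧ dx_j = -dx_j ∧ dx_i and dx_i ∧ dx_i = 0. For each pair (i, j) with i < j, the coefficient of dx_i ∧ dx_j in alpha ∧ beta is (alpha_i * beta_j - alpha_j * beta_i). Collecting: alpha ∧ beta = (3*y + z) dx ∧ dy + (-3*z) dx ∧ dz + (z) dy ∧ dz.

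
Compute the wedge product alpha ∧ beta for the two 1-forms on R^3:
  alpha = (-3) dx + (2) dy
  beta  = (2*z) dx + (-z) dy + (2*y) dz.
alpha ∧ beta = (-z) dx ∧ dy + (-6*y) dx ∧ dz + (4*y) dy ∧ dz

Distribute the wedge, using dx_i ∧ dx_j = -dx_j ∧ dx_i and dx_i ∧ dx_i = 0. For each pair (i, j) with i < j, the coefficient of dx_i ∧ dx_j in alpha ∧ beta is (alpha_i * beta_j - alpha_j * beta_i). Collecting: alpha ∧ beta = (-z) dx ∧ dy + (-6*y) dx ∧ dz + (4*y) dy ∧ dz.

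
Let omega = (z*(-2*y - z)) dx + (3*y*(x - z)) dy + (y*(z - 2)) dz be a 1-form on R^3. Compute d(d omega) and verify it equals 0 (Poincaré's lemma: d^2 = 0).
d(d omega) = 0

Step 1: d omega = sum_{i<j} (∂f_j/∂x_i - ∂f_i/∂x_j) dx_i ∧ dx_j:
  coeff of dx ∧ dy: 3*y + 2*z
  coeff of dx ∧ dz: 2*y + 2*z
  coeff of dy ∧ dz: 3*y + z - 2
Step 2: Apply d again to each 2-form coefficient. The only possible 3-form in R^3 is dx ∧ dy ∧ dz, with coefficient
  ∂(coeff of dy∧dz)/∂x - ∂(coeff of dx∧dz)/∂y + ∂(coeff of dx∧dy)/∂z
  = ∂/∂x (3*y + z - 2) - ∂/∂y (2*y + 2*z) + ∂/∂z (3*y + 2*z).
Each of these terms simplifies to sums of mixed partials that cancel in pairs. The result is 0 (by equality of mixed partials for smooth functions — Schwarz / Clairaut).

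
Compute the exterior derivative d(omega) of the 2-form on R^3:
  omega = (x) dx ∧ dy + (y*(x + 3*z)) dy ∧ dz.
d(omega) = (y) dx ∧ dy ∧ dz

For a 2-form omega = sum_{i<j} g_{ij} dx_i ∧ dx_j, the exterior derivative is
  d(omega) = sum_{i<j} d(g_{ij}) ∧ dx_i ∧ dx_j = sum_{i<j, k} (∂g_{ij}/∂x_k) dx_k ∧ dx_i ∧ dx_j.
Expand each term, using dx_k ∧ dx_i ∧ dx_j = sgn(permutation) dx_{(a)} ∧ dx_{(b)} ∧ dx_{(c)} with (a < b < c) sorted:
  d(y*(x + 3*z)) includes (∂/∂x)(y*(x + 3*z)) dx = (y) dx, which multiplied by dy ∧ dz gives (y) dx ∧ dy ∧ dz
Collecting like 3-forms: d(omega) = (y) dx ∧ dy ∧ dz.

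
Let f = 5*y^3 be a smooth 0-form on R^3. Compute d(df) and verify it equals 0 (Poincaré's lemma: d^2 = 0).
d(df) = 0

Step 1: df = sum_i (∂f/∂x_i) dx_i = (0) dx + (15*y^2) dy + (0) dz.
Step 2: Apply d again. Using the 1-form formula, the coefficient of dx ∧ dy in d(df) is ∂^2 f/∂x ∂y - ∂^2 f/∂y ∂x = (0) - (0) = 0 (equality of mixed partials for smooth f).
Similarly for dx ∧ dz and dy ∧ dz — all coefficients vanish. So d(df) = 0.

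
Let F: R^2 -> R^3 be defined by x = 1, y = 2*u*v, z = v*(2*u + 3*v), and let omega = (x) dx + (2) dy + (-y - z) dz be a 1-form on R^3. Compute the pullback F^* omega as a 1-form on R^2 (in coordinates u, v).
F^* omega = (2*v*(-4*u*v - 3*v^2 + 2)) du + (-8*u^2*v - 30*u*v^2 + 4*u - 18*v^3) dv

Using F^*(f dg) = (f ∘ F) d(g ∘ F), substitute each coordinate x_i by F_i(u, v) in f_i, and replace dx_i by d F_i = (∂F_i/∂u) du + (∂F_i/∂v) dv.
  For the x component: f_1(F) = 1; d F_1 = (0) du + (0) dv
  For the y component: f_2(F) = 2; d F_2 = (2*v) du + (2*u) dv
  For the z component: f_3(F) = v*(-4*u - 3*v); d F_3 = (2*v) du + (2*u + 6*v) dv
Combining and collecting du, dv coefficients:
  coeff of du: 2*v*(-4*u*v - 3*v^2 + 2)
  coeff of dv: -8*u^2*v - 30*u*v^2 + 4*u - 18*v^3
F^* omega = (2*v*(-4*u*v - 3*v^2 + 2)) du + (-8*u^2*v - 30*u*v^2 + 4*u - 18*v^3) dv.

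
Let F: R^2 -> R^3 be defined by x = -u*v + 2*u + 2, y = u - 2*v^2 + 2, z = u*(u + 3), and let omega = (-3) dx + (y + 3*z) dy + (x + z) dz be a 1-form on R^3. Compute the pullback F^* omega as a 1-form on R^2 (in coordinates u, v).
F^* omega = (2*u^3 - 2*u^2*v + 16*u^2 - 3*u*v + 29*u - 2*v^2 + 3*v + 2) du + (-12*u^2*v - 40*u*v + 3*u + 8*v^3 - 8*v) dv

Using F^*(f dg) = (f ∘ F) d(g ∘ F), substitute each coordinate x_i by F_i(u, v) in f_i, and replace dx_i by d F_i = (∂F_i/∂u) du + (∂F_i/∂v) dv.
  For the x component: f_1(F) = -3; d F_1 = (2 - v) du + (-u) dv
  For the y component: f_2(F) = 3*u^2 + 10*u - 2*v^2 + 2; d F_2 = (1) du + (-4*v) dv
  For the z component: f_3(F) = u^2 - u*v + 5*u + 2; d F_3 = (2*u + 3) du + (0) dv
Combining and collecting du, dv coefficients:
  coeff of du: 2*u^3 - 2*u^2*v + 16*u^2 - 3*u*v + 29*u - 2*v^2 + 3*v + 2
  coeff of dv: -12*u^2*v - 40*u*v + 3*u + 8*v^3 - 8*v
F^* omega = (2*u^3 - 2*u^2*v + 16*u^2 - 3*u*v + 29*u - 2*v^2 + 3*v + 2) du + (-12*u^2*v - 40*u*v + 3*u + 8*v^3 - 8*v) dv.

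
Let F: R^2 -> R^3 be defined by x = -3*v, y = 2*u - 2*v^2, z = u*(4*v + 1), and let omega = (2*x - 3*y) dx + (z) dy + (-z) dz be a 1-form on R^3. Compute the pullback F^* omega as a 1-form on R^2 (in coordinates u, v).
F^* omega = (u*(1 - 16*v^2)) du + (-16*u^2*v - 4*u^2 - 16*u*v^2 - 4*u*v + 18*u - 18*v^2 + 18*v) dv

Using F^*(f dg) = (f ∘ F) d(g ∘ F), substitute each coordinate x_i by F_i(u, v) in f_i, and replace dx_i by d F_i = (∂F_i/∂u) du + (∂F_i/∂v) dv.
  For the x component: f_1(F) = -6*u + 6*v^2 - 6*v; d F_1 = (0) du + (-3) dv
  For the y component: f_2(F) = u*(4*v + 1); d F_2 = (2) du + (-4*v) dv
  For the z component: f_3(F) = u*(-4*v - 1); d F_3 = (4*v + 1) du + (4*u) dv
Combining and collecting du, dv coefficients:
  coeff of du: u*(1 - 16*v^2)
  coeff of dv: -16*u^2*v - 4*u^2 - 16*u*v^2 - 4*u*v + 18*u - 18*v^2 + 18*v
F^* omega = (u*(1 - 16*v^2)) du + (-16*u^2*v - 4*u^2 - 16*u*v^2 - 4*u*v + 18*u - 18*v^2 + 18*v) dv.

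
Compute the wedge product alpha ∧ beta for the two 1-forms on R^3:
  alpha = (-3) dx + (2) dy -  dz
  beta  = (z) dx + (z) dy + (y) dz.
alpha ∧ beta = (-5*z) dx ∧ dy + (-3*y + z) dx ∧ dz + (2*y + z) dy ∧ dz

Distribute the wedge, using dx_i ∧ dx_j = -dx_j ∧ dx_i and dx_i ∧ dx_i = 0. For each pair (i, j) with i < j, the coefficient of dx_i ∧ dx_j in alpha ∧ beta is (alpha_i * beta_j - alpha_j * beta_i). Collecting: alpha ∧ beta = (-5*z) dx ∧ dy + (-3*y + z) dx ∧ dz + (2*y + z) dy ∧ dz.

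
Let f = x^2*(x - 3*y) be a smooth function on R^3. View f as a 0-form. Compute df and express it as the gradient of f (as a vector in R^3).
df = (3*x*(x - 2*y)) dx + (-3*x^2) dy + (0) dz; grad f = (3*x*(x - 2*y), -3*x^2, 0)

For a 0-form f, d f = (∂f/∂x) dx + (∂f/∂y) dy + (∂f/∂z) dz. The components of the vector representation are exactly the entries of grad f in Cartesian coordinates:
  ∂f/∂x = 3*x*(x - 2*y)
  ∂f/∂y = -3*x^2
  ∂f/∂z = 0.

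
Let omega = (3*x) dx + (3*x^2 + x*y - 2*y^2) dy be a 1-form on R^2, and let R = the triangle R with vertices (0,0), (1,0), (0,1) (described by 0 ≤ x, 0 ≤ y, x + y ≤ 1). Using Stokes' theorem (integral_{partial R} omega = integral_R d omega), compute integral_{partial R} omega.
integral_(partial R) omega = 7/6

Stokes: integral_partial_R omega = integral_R d omega with d omega = (∂Q/∂x - ∂P/∂y) dx ∧ dy.
  ∂Q/∂x = 6*x + y
  ∂P/∂y = 0
  integrand = ∂Q/∂x - ∂P/∂y = 6*x + y.
Integrating over R: integral_0^1 integral_0^{1-x} (6*x + y) dy dx = 7/6.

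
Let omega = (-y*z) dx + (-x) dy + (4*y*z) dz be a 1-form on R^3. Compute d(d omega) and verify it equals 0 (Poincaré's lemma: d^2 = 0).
d(d omega) = 0

Step 1: d omega = sum_{i<j} (∂f_j/∂x_i - ∂f_i/∂x_j) dx_i ∧ dx_j:
  coeff of dx ∧ dy: z - 1
  coeff of dx ∧ dz: y
  coeff of dy ∧ dz: 4*z
Step 2: Apply d again to each 2-form coefficient. The only possible 3-form in R^3 is dx ∧ dy ∧ dz, with coefficient
  ∂(coeff of dy∧dz)/∂x - ∂(coeff of dx∧dz)/∂y + ∂(coeff of dx∧dy)/∂z
  = ∂/∂x (4*z) - ∂/∂y (y) + ∂/∂z (z - 1).
Each of these terms simplifies to sums of mixed partials that cancel in pairs. The result is 0 (by equality of mixed partials for smooth functions — Schwarz / Clairaut).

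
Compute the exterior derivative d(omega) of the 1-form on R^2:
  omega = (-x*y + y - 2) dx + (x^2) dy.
d(omega) = (3*x - 1) dx ∧ dy

For a 1-form omega = sum_i f_i dx_i, the exterior derivative is
  d(omega) = sum_{i < j} (∂f_j/∂x_i - ∂f_i/∂x_j) dx_i ∧ dx_j.
  coefficient of dx ∧ dy: ∂f_2/∂x - ∂f_1/∂y = ∂(x^2)/∂x - ∂(-x*y + y - 2)/∂y = 3*x - 1
Assembling: d(omega) = (3*x - 1) dx ∧ dy.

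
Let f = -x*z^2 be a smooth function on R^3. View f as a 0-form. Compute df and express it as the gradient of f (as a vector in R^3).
df = (-z^2) dx + (0) dy + (-2*x*z) dz; grad f = (-z^2, 0, -2*x*z)

For a 0-form f, d f = (∂f/∂x) dx + (∂f/∂y) dy + (∂f/∂z) dz. The components of the vector representation are exactly the entries of grad f in Cartesian coordinates:
  ∂f/∂x = -z^2
  ∂f/∂y = 0
  ∂f/∂z = -2*x*z.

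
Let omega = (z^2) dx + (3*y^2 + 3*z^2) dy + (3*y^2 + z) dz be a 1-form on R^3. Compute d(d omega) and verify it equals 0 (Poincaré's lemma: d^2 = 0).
d(d omega) = 0

Step 1: d omega = sum_{i<j} (∂f_j/∂x_i - ∂f_i/∂x_j) dx_i ∧ dx_j:
  coeff of dx ∧ dy: 0
  coeff of dx ∧ dz: -2*z
  coeff of dy ∧ dz: 6*y - 6*z
Step 2: Apply d again to each 2-form coefficient. The only possible 3-form in R^3 is dx ∧ dy ∧ dz, with coefficient
  ∂(coeff of dy∧dz)/∂x - ∂(coeff of dx∧dz)/∂y + ∂(coeff of dx∧dy)/∂z
  = ∂/∂x (6*y - 6*z) - ∂/∂y (-2*z) + ∂/∂z (0).
Each of these terms simplifies to sums of mixed partials that cancel in pairs. The result is 0 (by equality of mixed partials for smooth functions — Schwarz / Clairaut).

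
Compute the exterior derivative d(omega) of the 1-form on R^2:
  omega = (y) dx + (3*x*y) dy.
d(omega) = (3*y - 1) dx ∧ dy

For a 1-form omega = sum_i f_i dx_i, the exterior derivative is
  d(omega) = sum_{i < j} (∂f_j/∂x_i - ∂f_i/∂x_j) dx_i ∧ dx_j.
  coefficient of dx ∧ dy: ∂f_2/∂x - ∂f_1/∂y = ∂(3*x*y)/∂x - ∂(y)/∂y = 3*y - 1
Assembling: d(omega) = (3*y - 1) dx ∧ dy.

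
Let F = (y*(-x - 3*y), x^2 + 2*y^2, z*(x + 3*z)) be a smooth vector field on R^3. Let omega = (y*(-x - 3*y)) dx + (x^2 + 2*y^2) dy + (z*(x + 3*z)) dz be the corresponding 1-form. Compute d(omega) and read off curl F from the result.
d(omega) = (0) dy ∧ dz + (-z) dz ∧ dx + (3*x + 6*y) dx ∧ dy; curl F = (0, -z, 3*x + 6*y)

d omega = sum_{i<j} (∂f_j/∂x_i - ∂f_i/∂x_j) dx_i ∧ dx_j. Under the identification (dy ∧ dz, dz ∧ dx, dx ∧ dy) ↔ (e_x, e_y, e_z), the coefficients are exactly the components of curl F. Compute:
  ∂R/∂y - ∂Q/∂z = (0) - (0) = 0
  ∂P/∂z - ∂R/∂x = (0) - (z) = -z
  ∂Q/∂x - ∂P/∂y = (2*x) - (-x - 6*y) = 3*x + 6*y.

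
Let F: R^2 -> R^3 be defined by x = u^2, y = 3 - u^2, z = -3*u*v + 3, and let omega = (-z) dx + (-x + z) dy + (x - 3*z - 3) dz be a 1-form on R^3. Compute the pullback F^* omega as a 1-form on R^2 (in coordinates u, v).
F^* omega = (2*u^3 + 9*u^2*v - 27*u*v^2 - 12*u + 36*v) du + (3*u*(-u^2 - 9*u*v + 12)) dv

Using F^*(f dg) = (f ∘ F) d(g ∘ F), substitute each coordinate x_i by F_i(u, v) in f_i, and replace dx_i by d F_i = (∂F_i/∂u) du + (∂F_i/∂v) dv.
  For the x component: f_1(F) = 3*u*v - 3; d F_1 = (2*u) du + (0) dv
  For the y component: f_2(F) = -u^2 - 3*u*v + 3; d F_2 = (-2*u) du + (0) dv
  For the z component: f_3(F) = u^2 + 9*u*v - 12; d F_3 = (-3*v) du + (-3*u) dv
Combining and collecting du, dv coefficients:
  coeff of du: 2*u^3 + 9*u^2*v - 27*u*v^2 - 12*u + 36*v
  coeff of dv: 3*u*(-u^2 - 9*u*v + 12)
F^* omega = (2*u^3 + 9*u^2*v - 27*u*v^2 - 12*u + 36*v) du + (3*u*(-u^2 - 9*u*v + 12)) dv.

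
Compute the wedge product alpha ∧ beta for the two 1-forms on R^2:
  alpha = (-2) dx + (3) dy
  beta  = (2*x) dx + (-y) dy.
alpha ∧ beta = (-6*x + 2*y) dx ∧ dy

Distribute the wedge, using dx_i ∧ dx_j = -dx_j ∧ dx_i and dx_i ∧ dx_i = 0. For each pair (i, j) with i < j, the coefficient of dx_i ∧ dx_j in alpha ∧ beta is (alpha_i * beta_j - alpha_j * beta_i). Collecting: alpha ∧ beta = (-6*x + 2*y) dx ∧ dy.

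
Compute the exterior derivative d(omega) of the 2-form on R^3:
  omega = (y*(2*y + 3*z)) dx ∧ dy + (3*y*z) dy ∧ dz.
d(omega) = (3*y) dx ∧ dy ∧ dz

For a 2-form omega = sum_{i<j} g_{ij} dx_i ∧ dx_j, the exterior derivative is
  d(omega) = sum_{i<j} d(g_{ij}) ∧ dx_i ∧ dx_j = sum_{i<j, k} (∂g_{ij}/∂x_k) dx_k ∧ dx_i ∧ dx_j.
Expand each term, using dx_k ∧ dx_i ∧ dx_j = sgn(permutation) dx_{(a)} ∧ dx_{(b)} ∧ dx_{(c)} with (a < b < c) sorted:
  d(y*(2*y + 3*z)) includes (∂/∂z)(y*(2*y + 3*z)) dz = (3*y) dz, which multiplied by dx ∧ dy gives (3*y) dx ∧ dy ∧ dz
Collecting like 3-forms: d(omega) = (3*y) dx ∧ dy ∧ dz.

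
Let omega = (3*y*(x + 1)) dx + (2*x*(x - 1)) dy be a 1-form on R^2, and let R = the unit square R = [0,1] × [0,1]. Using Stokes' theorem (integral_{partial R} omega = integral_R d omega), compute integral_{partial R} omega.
integral_(partial R) omega = -9/2

Stokes: integral_partial_R omega = integral_R d omega with d omega = (∂Q/∂x - ∂P/∂y) dx ∧ dy.
  ∂Q/∂x = 4*x - 2
  ∂P/∂y = 3*x + 3
  integrand = ∂Q/∂x - ∂P/∂y = x - 5.
Integrating over R: integral_0^1 integral_0^1 (x - 5) dx dy = -9/2.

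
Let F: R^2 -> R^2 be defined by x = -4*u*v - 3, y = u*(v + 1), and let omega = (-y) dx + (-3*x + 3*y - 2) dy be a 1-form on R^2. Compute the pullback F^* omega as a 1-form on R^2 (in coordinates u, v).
F^* omega = (19*u*v^2 + 22*u*v + 3*u + 7*v + 7) du + (u*(19*u*v + 7*u + 7)) dv

Using F^*(f dg) = (f ∘ F) d(g ∘ F), substitute each coordinate x_i by F_i(u, v) in f_i, and replace dx_i by d F_i = (∂F_i/∂u) du + (∂F_i/∂v) dv.
  For the x component: f_1(F) = u*(-v - 1); d F_1 = (-4*v) du + (-4*u) dv
  For the y component: f_2(F) = 15*u*v + 3*u + 7; d F_2 = (v + 1) du + (u) dv
Combining and collecting du, dv coefficients:
  coeff of du: 19*u*v^2 + 22*u*v + 3*u + 7*v + 7
  coeff of dv: u*(19*u*v + 7*u + 7)
F^* omega = (19*u*v^2 + 22*u*v + 3*u + 7*v + 7) du + (u*(19*u*v + 7*u + 7)) dv.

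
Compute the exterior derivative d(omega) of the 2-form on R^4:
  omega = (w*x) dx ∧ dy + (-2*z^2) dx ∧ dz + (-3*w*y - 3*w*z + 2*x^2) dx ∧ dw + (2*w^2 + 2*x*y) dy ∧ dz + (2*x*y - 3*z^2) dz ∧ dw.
d(omega) = (3*w + x) dx ∧ dy ∧ dw + (3*w + 2*y) dx ∧ dz ∧ dw + (2*y) dx ∧ dy ∧ dz + (4*w + 2*x) dy ∧ dz ∧ dw

For a 2-form omega = sum_{i<j} g_{ij} dx_i ∧ dx_j, the exterior derivative is
  d(omega) = sum_{i<j} d(g_{ij}) ∧ dx_i ∧ dx_j = sum_{i<j, k} (∂g_{ij}/∂x_k) dx_k ∧ dx_i ∧ dx_j.
Expand each term, using dx_k ∧ dx_i ∧ dx_j = sgn(permutation) dx_{(a)} ∧ dx_{(b)} ∧ dx_{(c)} with (a < b < c) sorted:
  d(w*x) includes (∂/∂w)(w*x) dw = (x) dw, which multiplied by dx ∧ dy gives (x) dx ∧ dy ∧ dw
  d(-3*w*y - 3*w*z + 2*x^2) includes (∂/∂y)(-3*w*y - 3*w*z + 2*x^2) dy = (-3*w) dy, which multiplied by dx ∧ dw gives (3*w) dx ∧ dy ∧ dw
  d(-3*w*y - 3*w*z + 2*x^2) includes (∂/∂z)(-3*w*y - 3*w*z + 2*x^2) dz = (-3*w) dz, which multiplied by dx ∧ dw gives (3*w) dx ∧ dz ∧ dw
  d(2*w^2 + 2*x*y) includes (∂/∂x)(2*w^2 + 2*x*y) dx = (2*y) dx, which multiplied by dy ∧ dz gives (2*y) dx ∧ dy ∧ dz
  d(2*w^2 + 2*x*y) includes (∂/∂w)(2*w^2 + 2*x*y) dw = (4*w) dw, which multiplied by dy ∧ dz gives (4*w) dy ∧ dz ∧ dw
  d(2*x*y - 3*z^2) includes (∂/∂x)(2*x*y - 3*z^2) dx = (2*y) dx, which multiplied by dz ∧ dw gives (2*y) dx ∧ dz ∧ dw
  d(2*x*y - 3*z^2) includes (∂/∂y)(2*x*y - 3*z^2) dy = (2*x) dy, which multiplied by dz ∧ dw gives (2*x) dy ∧ dz ∧ dw
Collecting like 3-forms: d(omega) = (3*w + x) dx ∧ dy ∧ dw + (3*w + 2*y) dx ∧ dz ∧ dw + (2*y) dx ∧ dy ∧ dz + (4*w + 2*x) dy ∧ dz ∧ dw.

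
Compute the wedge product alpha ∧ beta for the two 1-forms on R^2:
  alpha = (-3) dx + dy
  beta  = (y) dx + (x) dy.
alpha ∧ beta = (-3*x - y) dx ∧ dy

Distribute the wedge, using dx_i ∧ dx_j = -dx_j ∧ dx_i and dx_i ∧ dx_i = 0. For each pair (i, j) with i < j, the coefficient of dx_i ∧ dx_j in alpha ∧ beta is (alpha_i * beta_j - alpha_j * beta_i). Collecting: alpha ∧ beta = (-3*x - y) dx ∧ dy.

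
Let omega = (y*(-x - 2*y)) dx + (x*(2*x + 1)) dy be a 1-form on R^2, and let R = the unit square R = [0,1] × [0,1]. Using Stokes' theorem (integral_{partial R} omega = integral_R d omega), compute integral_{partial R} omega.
integral_(partial R) omega = 11/2

Stokes: integral_partial_R omega = integral_R d omega with d omega = (∂Q/∂x - ∂P/∂y) dx ∧ dy.
  ∂Q/∂x = 4*x + 1
  ∂P/∂y = -x - 4*y
  integrand = ∂Q/∂x - ∂P/∂y = 5*x + 4*y + 1.
Integrating over R: integral_0^1 integral_0^1 (5*x + 4*y + 1) dx dy = 11/2.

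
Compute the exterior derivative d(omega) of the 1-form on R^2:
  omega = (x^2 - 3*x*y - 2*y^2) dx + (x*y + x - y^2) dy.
d(omega) = (3*x + 5*y + 1) dx ∧ dy

For a 1-form omega = sum_i f_i dx_i, the exterior derivative is
  d(omega) = sum_{i < j} (∂f_j/∂x_i - ∂f_i/∂x_j) dx_i ∧ dx_j.
  coefficient of dx ∧ dy: ∂f_2/∂x - ∂f_1/∂y = ∂(x*y + x - y^2)/∂x - ∂(x^2 - 3*x*y - 2*y^2)/∂y = 3*x + 5*y + 1
Assembling: d(omega) = (3*x + 5*y + 1) dx ∧ dy.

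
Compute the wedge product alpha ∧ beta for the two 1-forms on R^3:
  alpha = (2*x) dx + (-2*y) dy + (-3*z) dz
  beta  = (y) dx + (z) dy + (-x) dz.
alpha ∧ beta = (2*x*z + 2*y^2) dx ∧ dy + (-2*x^2 + 3*y*z) dx ∧ dz + (2*x*y + 3*z^2) dy ∧ dz

Distribute the wedge, using dx_i ∧ dx_j = -dx_j ∧ dx_i and dx_i ∧ dx_i = 0. For each pair (i, j) with i < j, the coefficient of dx_i ∧ dx_j in alpha ∧ beta is (alpha_i * beta_j - alpha_j * beta_i). Collecting: alpha ∧ beta = (2*x*z + 2*y^2) dx ∧ dy + (-2*x^2 + 3*y*z) dx ∧ dz + (2*x*y + 3*z^2) dy ∧ dz.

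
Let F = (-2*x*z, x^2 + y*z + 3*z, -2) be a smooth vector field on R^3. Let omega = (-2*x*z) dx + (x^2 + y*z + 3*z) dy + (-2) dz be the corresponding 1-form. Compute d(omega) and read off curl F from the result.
d(omega) = (-y - 3) dy ∧ dz + (-2*x) dz ∧ dx + (2*x) dx ∧ dy; curl F = (-y - 3, -2*x, 2*x)

d omega = sum_{i<j} (∂f_j/∂x_i - ∂f_i/∂x_j) dx_i ∧ dx_j. Under the identification (dy ∧ dz, dz ∧ dx, dx ∧ dy) ↔ (e_x, e_y, e_z), the coefficients are exactly the components of curl F. Compute:
  ∂R/∂y - ∂Q/∂z = (0) - (y + 3) = -y - 3
  ∂P/∂z - ∂R/∂x = (-2*x) - (0) = -2*x
  ∂Q/∂x - ∂P/∂y = (2*x) - (0) = 2*x.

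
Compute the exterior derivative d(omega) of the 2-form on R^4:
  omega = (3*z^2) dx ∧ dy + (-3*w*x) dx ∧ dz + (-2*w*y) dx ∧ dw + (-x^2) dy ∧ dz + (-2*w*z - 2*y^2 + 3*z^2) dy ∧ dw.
d(omega) = (-2*x + 6*z) dx ∧ dy ∧ dz + (-3*x) dx ∧ dz ∧ dw + (2*w) dx ∧ dy ∧ dw + (2*w - 6*z) dy ∧ dz ∧ dw

For a 2-form omega = sum_{i<j} g_{ij} dx_i ∧ dx_j, the exterior derivative is
  d(omega) = sum_{i<j} d(g_{ij}) ∧ dx_i ∧ dx_j = sum_{i<j, k} (∂g_{ij}/∂x_k) dx_k ∧ dx_i ∧ dx_j.
Expand each term, using dx_k ∧ dx_i ∧ dx_j = sgn(permutation) dx_{(a)} ∧ dx_{(b)} ∧ dx_{(c)} with (a < b < c) sorted:
  d(3*z^2) includes (∂/∂z)(3*z^2) dz = (6*z) dz, which multiplied by dx ∧ dy gives (6*z) dx ∧ dy ∧ dz
  d(-3*w*x) includes (∂/∂w)(-3*w*x) dw = (-3*x) dw, which multiplied by dx ∧ dz gives (-3*x) dx ∧ dz ∧ dw
  d(-2*w*y) includes (∂/∂y)(-2*w*y) dy = (-2*w) dy, which multiplied by dx ∧ dw gives (2*w) dx ∧ dy ∧ dw
  d(-x^2) includes (∂/∂x)(-x^2) dx = (-2*x) dx, which multiplied by dy ∧ dz gives (-2*x) dx ∧ dy ∧ dz
  d(-2*w*z - 2*y^2 + 3*z^2) includes (∂/∂z)(-2*w*z - 2*y^2 + 3*z^2) dz = (-2*w + 6*z) dz, which multiplied by dy ∧ dw gives (2*w - 6*z) dy ∧ dz ∧ dw
Collecting like 3-forms: d(omega) = (-2*x + 6*z) dx ∧ dy ∧ dz + (-3*x) dx ∧ dz ∧ dw + (2*w) dx ∧ dy ∧ dw + (2*w - 6*z) dy ∧ dz ∧ dw.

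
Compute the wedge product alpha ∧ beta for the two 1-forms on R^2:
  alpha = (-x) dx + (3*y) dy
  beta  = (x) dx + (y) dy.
alpha ∧ beta = (-4*x*y) dx ∧ dy

Distribute the wedge, using dx_i ∧ dx_j = -dx_j ∧ dx_i and dx_i ∧ dx_i = 0. For each pair (i, j) with i < j, the coefficient of dx_i ∧ dx_j in alpha ∧ beta is (alpha_i * beta_j - alpha_j * beta_i). Collecting: alpha ∧ beta = (-4*x*y) dx ∧ dy.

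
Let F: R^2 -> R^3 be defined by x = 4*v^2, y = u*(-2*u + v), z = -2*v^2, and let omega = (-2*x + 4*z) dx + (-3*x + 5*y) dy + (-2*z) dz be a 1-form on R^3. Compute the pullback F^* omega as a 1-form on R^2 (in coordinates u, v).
F^* omega = (40*u^3 - 30*u^2*v + 53*u*v^2 - 12*v^3) du + (-10*u^3 + 5*u^2*v - 12*u*v^2 - 144*v^3) dv

Using F^*(f dg) = (f ∘ F) d(g ∘ F), substitute each coordinate x_i by F_i(u, v) in f_i, and replace dx_i by d F_i = (∂F_i/∂u) du + (∂F_i/∂v) dv.
  For the x component: f_1(F) = -16*v^2; d F_1 = (0) du + (8*v) dv
  For the y component: f_2(F) = -10*u^2 + 5*u*v - 12*v^2; d F_2 = (-4*u + v) du + (u) dv
  For the z component: f_3(F) = 4*v^2; d F_3 = (0) du + (-4*v) dv
Combining and collecting du, dv coefficients:
  coeff of du: 40*u^3 - 30*u^2*v + 53*u*v^2 - 12*v^3
  coeff of dv: -10*u^3 + 5*u^2*v - 12*u*v^2 - 144*v^3
F^* omega = (40*u^3 - 30*u^2*v + 53*u*v^2 - 12*v^3) du + (-10*u^3 + 5*u^2*v - 12*u*v^2 - 144*v^3) dv.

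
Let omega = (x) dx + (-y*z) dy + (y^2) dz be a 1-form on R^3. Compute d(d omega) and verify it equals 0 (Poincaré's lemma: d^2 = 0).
d(d omega) = 0

Step 1: d omega = sum_{i<j} (∂f_j/∂x_i - ∂f_i/∂x_j) dx_i ∧ dx_j:
  coeff of dx ∧ dy: 0
  coeff of dx ∧ dz: 0
  coeff of dy ∧ dz: 3*y
Step 2: Apply d again to each 2-form coefficient. The only possible 3-form in R^3 is dx ∧ dy ∧ dz, with coefficient
  ∂(coeff of dy∧dz)/∂x - ∂(coeff of dx∧dz)/∂y + ∂(coeff of dx∧dy)/∂z
  = ∂/∂x (3*y) - ∂/∂y (0) + ∂/∂z (0).
Each of these terms simplifies to sums of mixed partials that cancel in pairs. The result is 0 (by equality of mixed partials for smooth functions — Schwarz / Clairaut).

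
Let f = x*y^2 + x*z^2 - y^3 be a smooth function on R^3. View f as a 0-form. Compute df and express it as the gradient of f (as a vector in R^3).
df = (y^2 + z^2) dx + (y*(2*x - 3*y)) dy + (2*x*z) dz; grad f = (y^2 + z^2, y*(2*x - 3*y), 2*x*z)

For a 0-form f, d f = (∂f/∂x) dx + (∂f/∂y) dy + (∂f/∂z) dz. The components of the vector representation are exactly the entries of grad f in Cartesian coordinates:
  ∂f/∂x = y^2 + z^2
  ∂f/∂y = y*(2*x - 3*y)
  ∂f/∂z = 2*x*z.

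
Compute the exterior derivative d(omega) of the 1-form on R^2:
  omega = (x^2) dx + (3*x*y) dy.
d(omega) = (3*y) dx ∧ dy

For a 1-form omega = sum_i f_i dx_i, the exterior derivative is
  d(omega) = sum_{i < j} (∂f_j/∂x_i - ∂f_i/∂x_j) dx_i ∧ dx_j.
  coefficient of dx ∧ dy: ∂f_2/∂x - ∂f_1/∂y = ∂(3*x*y)/∂x - ∂(x^2)/∂y = 3*y
Assembling: d(omega) = (3*y) dx ∧ dy.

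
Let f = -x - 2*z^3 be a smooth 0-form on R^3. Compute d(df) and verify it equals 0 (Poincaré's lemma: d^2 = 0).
d(df) = 0

Step 1: df = sum_i (∂f/∂x_i) dx_i = (-1) dx + (0) dy + (-6*z^2) dz.
Step 2: Apply d again. Using the 1-form formula, the coefficient of dx ∧ dy in d(df) is ∂^2 f/∂x ∂y - ∂^2 f/∂y ∂x = (0) - (0) = 0 (equality of mixed partials for smooth f).
Similarly for dx ∧ dz and dy ∧ dz — all coefficients vanish. So d(df) = 0.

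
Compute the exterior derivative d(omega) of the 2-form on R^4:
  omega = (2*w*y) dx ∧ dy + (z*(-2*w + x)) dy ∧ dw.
d(omega) = (2*y + z) dx ∧ dy ∧ dw + (2*w - x) dy ∧ dz ∧ dw

For a 2-form omega = sum_{i<j} g_{ij} dx_i ∧ dx_j, the exterior derivative is
  d(omega) = sum_{i<j} d(g_{ij}) ∧ dx_i ∧ dx_j = sum_{i<j, k} (∂g_{ij}/∂x_k) dx_k ∧ dx_i ∧ dx_j.
Expand each term, using dx_k ∧ dx_i ∧ dx_j = sgn(permutation) dx_{(a)} ∧ dx_{(b)} ∧ dx_{(c)} with (a < b < c) sorted:
  d(2*w*y) includes (∂/∂w)(2*w*y) dw = (2*y) dw, which multiplied by dx ∧ dy gives (2*y) dx ∧ dy ∧ dw
  d(z*(-2*w + x)) includes (∂/∂x)(z*(-2*w + x)) dx = (z) dx, which multiplied by dy ∧ dw gives (z) dx ∧ dy ∧ dw
  d(z*(-2*w + x)) includes (∂/∂z)(z*(-2*w + x)) dz = (-2*w + x) dz, which multiplied by dy ∧ dw gives (2*w - x) dy ∧ dz ∧ dw
Collecting like 3-forms: d(omega) = (2*y + z) dx ∧ dy ∧ dw + (2*w - x) dy ∧ dz ∧ dw.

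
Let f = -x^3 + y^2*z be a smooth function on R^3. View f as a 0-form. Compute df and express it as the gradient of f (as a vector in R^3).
df = (-3*x^2) dx + (2*y*z) dy + (y^2) dz; grad f = (-3*x^2, 2*y*z, y^2)

For a 0-form f, d f = (∂f/∂x) dx + (∂f/∂y) dy + (∂f/∂z) dz. The components of the vector representation are exactly the entries of grad f in Cartesian coordinates:
  ∂f/∂x = -3*x^2
  ∂f/∂y = 2*y*z
  ∂f/∂z = y^2.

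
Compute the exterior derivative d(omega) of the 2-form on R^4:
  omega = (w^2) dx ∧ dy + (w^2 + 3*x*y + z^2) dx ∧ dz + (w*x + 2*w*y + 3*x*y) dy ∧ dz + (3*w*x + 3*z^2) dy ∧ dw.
d(omega) = (5*w) dx ∧ dy ∧ dw + (w - 3*x + 3*y) dx ∧ dy ∧ dz + (2*w) dx ∧ dz ∧ dw + (x + 2*y - 6*z) dy ∧ dz ∧ dw

For a 2-form omega = sum_{i<j} g_{ij} dx_i ∧ dx_j, the exterior derivative is
  d(omega) = sum_{i<j} d(g_{ij}) ∧ dx_i ∧ dx_j = sum_{i<j, k} (∂g_{ij}/∂x_k) dx_k ∧ dx_i ∧ dx_j.
Expand each term, using dx_k ∧ dx_i ∧ dx_j = sgn(permutation) dx_{(a)} ∧ dx_{(b)} ∧ dx_{(c)} with (a < b < c) sorted:
  d(w^2) includes (∂/∂w)(w^2) dw = (2*w) dw, which multiplied by dx ∧ dy gives (2*w) dx ∧ dy ∧ dw
  d(w^2 + 3*x*y + z^2) includes (∂/∂y)(w^2 + 3*x*y + z^2) dy = (3*x) dy, which multiplied by dx ∧ dz gives (-3*x) dx ∧ dy ∧ dz
  d(w^2 + 3*x*y + z^2) includes (∂/∂w)(w^2 + 3*x*y + z^2) dw = (2*w) dw, which multiplied by dx ∧ dz gives (2*w) dx ∧ dz ∧ dw
  d(w*x + 2*w*y + 3*x*y) includes (∂/∂x)(w*x + 2*w*y + 3*x*y) dx = (w + 3*y) dx, which multiplied by dy ∧ dz gives (w + 3*y) dx ∧ dy ∧ dz
  d(w*x + 2*w*y + 3*x*y) includes (∂/∂w)(w*x + 2*w*y + 3*x*y) dw = (x + 2*y) dw, which multiplied by dy ∧ dz gives (x + 2*y) dy ∧ dz ∧ dw
  d(3*w*x + 3*z^2) includes (∂/∂x)(3*w*x + 3*z^2) dx = (3*w) dx, which multiplied by dy ∧ dw gives (3*w) dx ∧ dy ∧ dw
  d(3*w*x + 3*z^2) includes (∂/∂z)(3*w*x + 3*z^2) dz = (6*z) dz, which multiplied by dy ∧ dw gives (-6*z) dy ∧ dz ∧ dw
Collecting like 3-forms: d(omega) = (5*w) dx ∧ dy ∧ dw + (w - 3*x + 3*y) dx ∧ dy ∧ dz + (2*w) dx ∧ dz ∧ dw + (x + 2*y - 6*z) dy ∧ dz ∧ dw.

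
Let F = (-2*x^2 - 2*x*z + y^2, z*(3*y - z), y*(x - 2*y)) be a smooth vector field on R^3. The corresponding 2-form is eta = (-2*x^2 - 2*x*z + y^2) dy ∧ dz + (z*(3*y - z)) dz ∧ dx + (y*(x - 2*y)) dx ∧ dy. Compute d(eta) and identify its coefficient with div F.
d(eta) = (-4*x + z) dx ∧ dy ∧ dz; div F = -4*x + z

For a 2-form in R^3 of the form above, applying d gives a 3-form with coefficient ∂P/∂x + ∂Q/∂y + ∂R/∂z:
  ∂P/∂x = -4*x - 2*z
  ∂Q/∂y = 3*z
  ∂R/∂z = 0
Sum = -4*x + z, which is exactly div F.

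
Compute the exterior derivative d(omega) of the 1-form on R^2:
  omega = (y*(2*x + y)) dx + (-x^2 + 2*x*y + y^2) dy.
d(omega) = (-4*x) dx ∧ dy

For a 1-form omega = sum_i f_i dx_i, the exterior derivative is
  d(omega) = sum_{i < j} (∂f_j/∂x_i - ∂f_i/∂x_j) dx_i ∧ dx_j.
  coefficient of dx ∧ dy: ∂f_2/∂x - ∂f_1/∂y = ∂(-x^2 + 2*x*y + y^2)/∂x - ∂(y*(2*x + y))/∂y = -4*x
Assembling: d(omega) = (-4*x) dx ∧ dy.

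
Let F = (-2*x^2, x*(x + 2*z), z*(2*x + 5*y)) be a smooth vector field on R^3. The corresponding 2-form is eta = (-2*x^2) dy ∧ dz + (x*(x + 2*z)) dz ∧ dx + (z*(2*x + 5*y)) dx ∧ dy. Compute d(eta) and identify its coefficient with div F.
d(eta) = (-2*x + 5*y) dx ∧ dy ∧ dz; div F = -2*x + 5*y

For a 2-form in R^3 of the form above, applying d gives a 3-form with coefficient ∂P/∂x + ∂Q/∂y + ∂R/∂z:
  ∂P/∂x = -4*x
  ∂Q/∂y = 0
  ∂R/∂z = 2*x + 5*y
Sum = -2*x + 5*y, which is exactly div F.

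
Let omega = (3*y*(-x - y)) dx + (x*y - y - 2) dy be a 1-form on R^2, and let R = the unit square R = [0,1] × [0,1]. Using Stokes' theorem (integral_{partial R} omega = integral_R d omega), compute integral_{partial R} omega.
integral_(partial R) omega = 5

Stokes: integral_partial_R omega = integral_R d omega with d omega = (∂Q/∂x - ∂P/∂y) dx ∧ dy.
  ∂Q/∂x = y
  ∂P/∂y = -3*x - 6*y
  integrand = ∂Q/∂x - ∂P/∂y = 3*x + 7*y.
Integrating over R: integral_0^1 integral_0^1 (3*x + 7*y) dx dy = 5.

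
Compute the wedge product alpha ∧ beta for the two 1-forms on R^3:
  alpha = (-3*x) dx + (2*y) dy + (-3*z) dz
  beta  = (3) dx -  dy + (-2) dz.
alpha ∧ beta = (3*x - 6*y) dx ∧ dy + (6*x + 9*z) dx ∧ dz + (-4*y - 3*z) dy ∧ dz

Distribute the wedge, using dx_i ∧ dx_j = -dx_j ∧ dx_i and dx_i ∧ dx_i = 0. For each pair (i, j) with i < j, the coefficient of dx_i ∧ dx_j in alpha ∧ beta is (alpha_i * beta_j - alpha_j * beta_i). Collecting: alpha ∧ beta = (3*x - 6*y) dx ∧ dy + (6*x + 9*z) dx ∧ dz + (-4*y - 3*z) dy ∧ dz.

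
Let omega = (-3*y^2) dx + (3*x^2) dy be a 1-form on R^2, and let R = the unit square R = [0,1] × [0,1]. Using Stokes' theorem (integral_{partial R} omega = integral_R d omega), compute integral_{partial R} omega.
integral_(partial R) omega = 6

Stokes: integral_partial_R omega = integral_R d omega with d omega = (∂Q/∂x - ∂P/∂y) dx ∧ dy.
  ∂Q/∂x = 6*x
  ∂P/∂y = -6*y
  integrand = ∂Q/∂x - ∂P/∂y = 6*x + 6*y.
Integrating over R: integral_0^1 integral_0^1 (6*x + 6*y) dx dy = 6.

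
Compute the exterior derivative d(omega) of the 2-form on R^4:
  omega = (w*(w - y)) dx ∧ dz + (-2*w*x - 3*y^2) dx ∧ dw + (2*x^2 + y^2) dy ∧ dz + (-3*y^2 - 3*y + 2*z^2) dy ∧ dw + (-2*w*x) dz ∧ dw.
d(omega) = (w + 4*x) dx ∧ dy ∧ dz + (-y) dx ∧ dz ∧ dw + (6*y) dx ∧ dy ∧ dw + (-4*z) dy ∧ dz ∧ dw

For a 2-form omega = sum_{i<j} g_{ij} dx_i ∧ dx_j, the exterior derivative is
  d(omega) = sum_{i<j} d(g_{ij}) ∧ dx_i ∧ dx_j = sum_{i<j, k} (∂g_{ij}/∂x_k) dx_k ∧ dx_i ∧ dx_j.
Expand each term, using dx_k ∧ dx_i ∧ dx_j = sgn(permutation) dx_{(a)} ∧ dx_{(b)} ∧ dx_{(c)} with (a < b < c) sorted:
  d(w*(w - y)) includes (∂/∂y)(w*(w - y)) dy = (-w) dy, which multiplied by dx ∧ dz gives (w) dx ∧ dy ∧ dz
  d(w*(w - y)) includes (∂/∂w)(w*(w - y)) dw = (2*w - y) dw, which multiplied by dx ∧ dz gives (2*w - y) dx ∧ dz ∧ dw
  d(-2*w*x - 3*y^2) includes (∂/∂y)(-2*w*x - 3*y^2) dy = (-6*y) dy, which multiplied by dx ∧ dw gives (6*y) dx ∧ dy ∧ dw
  d(2*x^2 + y^2) includes (∂/∂x)(2*x^2 + y^2) dx = (4*x) dx, which multiplied by dy ∧ dz gives (4*x) dx ∧ dy ∧ dz
  d(-3*y^2 - 3*y + 2*z^2) includes (∂/∂z)(-3*y^2 - 3*y + 2*z^2) dz = (4*z) dz, which multiplied by dy ∧ dw gives (-4*z) dy ∧ dz ∧ dw
  d(-2*w*x) includes (∂/∂x)(-2*w*x) dx = (-2*w) dx, which multiplied by dz ∧ dw gives (-2*w) dx ∧ dz ∧ dw
Collecting like 3-forms: d(omega) = (w + 4*x) dx ∧ dy ∧ dz + (-y) dx ∧ dz ∧ dw + (6*y) dx ∧ dy ∧ dw + (-4*z) dy ∧ dz ∧ dw.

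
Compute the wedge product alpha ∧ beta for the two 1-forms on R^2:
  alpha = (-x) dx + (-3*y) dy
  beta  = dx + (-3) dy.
alpha ∧ beta = (3*x + 3*y) dx ∧ dy

Distribute the wedge, using dx_i ∧ dx_j = -dx_j ∧ dx_i and dx_i ∧ dx_i = 0. For each pair (i, j) with i < j, the coefficient of dx_i ∧ dx_j in alpha ∧ beta is (alpha_i * beta_j - alpha_j * beta_i). Collecting: alpha ∧ beta = (3*x + 3*y) dx ∧ dy.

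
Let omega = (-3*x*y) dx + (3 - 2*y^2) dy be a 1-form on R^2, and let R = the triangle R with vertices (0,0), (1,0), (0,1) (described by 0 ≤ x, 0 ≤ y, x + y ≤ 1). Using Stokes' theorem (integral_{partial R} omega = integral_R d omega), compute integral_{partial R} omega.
integral_(partial R) omega = 1/2

Stokes: integral_partial_R omega = integral_R d omega with d omega = (∂Q/∂x - ∂P/∂y) dx ∧ dy.
  ∂Q/∂x = 0
  ∂P/∂y = -3*x
  integrand = ∂Q/∂x - ∂P/∂y = 3*x.
Integrating over R: integral_0^1 integral_0^{1-x} (3*x) dy dx = 1/2.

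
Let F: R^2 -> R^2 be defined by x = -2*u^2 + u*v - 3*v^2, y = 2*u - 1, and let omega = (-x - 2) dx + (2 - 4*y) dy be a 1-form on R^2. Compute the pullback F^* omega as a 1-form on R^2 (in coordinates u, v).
F^* omega = (-8*u^3 + 6*u^2*v - 13*u*v^2 - 8*u + 3*v^3 - 2*v + 12) du + (2*u^3 - 13*u^2*v + 9*u*v^2 - 2*u - 18*v^3 + 12*v) dv

Using F^*(f dg) = (f ∘ F) d(g ∘ F), substitute each coordinate x_i by F_i(u, v) in f_i, and replace dx_i by d F_i = (∂F_i/∂u) du + (∂F_i/∂v) dv.
  For the x component: f_1(F) = 2*u^2 - u*v + 3*v^2 - 2; d F_1 = (-4*u + v) du + (u - 6*v) dv
  For the y component: f_2(F) = 6 - 8*u; d F_2 = (2) du + (0) dv
Combining and collecting du, dv coefficients:
  coeff of du: -8*u^3 + 6*u^2*v - 13*u*v^2 - 8*u + 3*v^3 - 2*v + 12
  coeff of dv: 2*u^3 - 13*u^2*v + 9*u*v^2 - 2*u - 18*v^3 + 12*v
F^* omega = (-8*u^3 + 6*u^2*v - 13*u*v^2 - 8*u + 3*v^3 - 2*v + 12) du + (2*u^3 - 13*u^2*v + 9*u*v^2 - 2*u - 18*v^3 + 12*v) dv.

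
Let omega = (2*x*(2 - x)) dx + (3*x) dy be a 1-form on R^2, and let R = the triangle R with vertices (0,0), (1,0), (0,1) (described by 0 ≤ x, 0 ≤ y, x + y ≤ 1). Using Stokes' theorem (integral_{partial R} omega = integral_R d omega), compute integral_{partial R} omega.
integral_(partial R) omega = 3/2

Stokes: integral_partial_R omega = integral_R d omega with d omega = (∂Q/∂x - ∂P/∂y) dx ∧ dy.
  ∂Q/∂x = 3
  ∂P/∂y = 0
  integrand = ∂Q/∂x - ∂P/∂y = 3.
Integrating over R: integral_0^1 integral_0^{1-x} (3) dy dx = 3/2.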